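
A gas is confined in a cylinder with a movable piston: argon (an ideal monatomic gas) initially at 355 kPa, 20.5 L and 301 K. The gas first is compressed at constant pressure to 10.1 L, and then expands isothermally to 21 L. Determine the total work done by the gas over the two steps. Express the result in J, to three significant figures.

W_total ≈ -1070 J

Step 1 (isobaric): W = PΔV = (355 kPa)(10.1 − 20.5 L) = -3692 J.
After step 1: P = 355 kPa, V = 10.1 L, T = 148.3 K.
Step 2 (isothermal): W = P₁V₁ ln(V₂/V₁) = (3586) ln(21/10.1) = 2625 J.
W_total = -3692 + 2625 = -1067 J.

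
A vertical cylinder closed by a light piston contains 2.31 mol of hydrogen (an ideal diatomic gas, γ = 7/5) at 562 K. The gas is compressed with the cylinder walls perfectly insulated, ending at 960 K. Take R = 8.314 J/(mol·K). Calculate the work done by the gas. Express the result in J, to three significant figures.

Adiabatic ⇒ Q = 0, so W_by = −ΔU = nCᵥ(T₁ − T₂).
Cᵥ = 5R/2 = 20.79 J/(mol·K).
W = (2.31)(20.79)(562 − 960) = -19109 J.

W ≈ -19100 J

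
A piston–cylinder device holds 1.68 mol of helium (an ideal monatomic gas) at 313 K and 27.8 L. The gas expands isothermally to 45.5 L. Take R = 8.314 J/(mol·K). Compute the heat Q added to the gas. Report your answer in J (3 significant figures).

Q ≈ 2150 J

Isothermal ⇒ ΔU = 0, so Q = W = nRT ln(V₂/V₁).
Q = (1.68)(8.314)(313) ln(45.5/27.8) = 4372 × 0.4927 = 2154 J.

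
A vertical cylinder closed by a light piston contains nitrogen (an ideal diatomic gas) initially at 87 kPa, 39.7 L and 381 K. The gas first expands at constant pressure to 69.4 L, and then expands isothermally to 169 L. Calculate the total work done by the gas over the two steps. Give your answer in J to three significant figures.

Step 1 (isobaric): W = PΔV = (87 kPa)(69.4 − 39.7 L) = 2584 J.
After step 1: P = 87 kPa, V = 69.4 L, T = 666 K.
Step 2 (isothermal): W = P₁V₁ ln(V₂/V₁) = (6038) ln(169/69.4) = 5374 J.
W_total = 2584 + 5374 = 7958 J.

W_total ≈ 7960 J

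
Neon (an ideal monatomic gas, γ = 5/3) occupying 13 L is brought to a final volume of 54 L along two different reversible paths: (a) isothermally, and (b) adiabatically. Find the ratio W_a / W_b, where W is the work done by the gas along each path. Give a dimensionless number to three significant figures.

Path (a) isothermal: W = P₁V₁ ln(V₂/V₁) → W_a/(P₁V₁) = 1.424.
Path (b) adiabatic: W = P₁V₁(1 − (V₁/V₂)^(γ−1))/(γ−1) → W_b/(P₁V₁) = 0.9195.
W_a / W_b = 1.424 / 0.9195 = 1.549.

W_a / W_b ≈ 1.55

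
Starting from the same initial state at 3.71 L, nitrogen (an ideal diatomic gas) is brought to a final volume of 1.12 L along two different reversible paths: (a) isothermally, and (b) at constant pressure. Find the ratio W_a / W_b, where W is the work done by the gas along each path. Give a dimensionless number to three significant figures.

Path (a) isothermal: W = P₁V₁ ln(V₂/V₁) → W_a/(P₁V₁) = -1.198.
Path (b) isobaric: W = P₁(V₂ − V₁) → W_b/(P₁V₁) = -0.6981.
W_a / W_b = -1.198 / -0.6981 = 1.716.

W_a / W_b ≈ 1.72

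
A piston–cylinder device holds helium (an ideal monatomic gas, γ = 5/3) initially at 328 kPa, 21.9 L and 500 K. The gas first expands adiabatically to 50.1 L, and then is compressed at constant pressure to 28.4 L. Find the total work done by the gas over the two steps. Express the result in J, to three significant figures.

Step 1 (adiabatic): W = (P₁V₁ − P₂V₂)/(γ−1) = (7183 − 4137)/0.667 = 4569 J.
After step 1: P = 82.58 kPa, V = 50.1 L, T = 288 K.
Step 2 (isobaric): W = PΔV = (82.58 kPa)(28.4 − 50.1 L) = -1792 J.
W_total = 4569 − 1792 = 2777 J.

W_total ≈ 2780 J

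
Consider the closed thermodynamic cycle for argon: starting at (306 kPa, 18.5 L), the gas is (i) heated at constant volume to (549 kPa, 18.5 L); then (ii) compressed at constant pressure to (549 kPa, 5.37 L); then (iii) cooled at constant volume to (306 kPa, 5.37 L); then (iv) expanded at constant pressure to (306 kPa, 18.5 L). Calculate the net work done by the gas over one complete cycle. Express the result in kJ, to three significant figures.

Constant-volume legs do no work.
W(ii) = (549)(5.37 − 18.5) = -7208 J; W(iv) = (306)(18.5 − 5.37) = 4018 J.
W_net = -7208 + 4018 = -3191 J (the counter-clockwise enclosed area).

W_net ≈ -3.19 kJ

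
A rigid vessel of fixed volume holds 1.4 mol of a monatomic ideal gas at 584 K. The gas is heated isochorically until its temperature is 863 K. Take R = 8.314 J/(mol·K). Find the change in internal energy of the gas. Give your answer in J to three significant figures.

Constant volume ⇒ W = 0, so Q = ΔU = nCᵥΔT with Cᵥ = 3R/2 = 12.47 J/(mol·K).
ΔU = (1.4)(12.47)(863 − 584) = 4871 J.

ΔU ≈ 4870 J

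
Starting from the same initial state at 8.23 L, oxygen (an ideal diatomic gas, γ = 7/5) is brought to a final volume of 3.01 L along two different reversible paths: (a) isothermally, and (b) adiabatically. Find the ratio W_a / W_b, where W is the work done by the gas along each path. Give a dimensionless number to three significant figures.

Path (a) isothermal: W = P₁V₁ ln(V₂/V₁) → W_a/(P₁V₁) = -1.006.
Path (b) adiabatic: W = P₁V₁(1 − (V₁/V₂)^(γ−1))/(γ−1) → W_b/(P₁V₁) = -1.238.
W_a / W_b = -1.006 / -1.238 = 0.8123.

W_a / W_b ≈ 0.812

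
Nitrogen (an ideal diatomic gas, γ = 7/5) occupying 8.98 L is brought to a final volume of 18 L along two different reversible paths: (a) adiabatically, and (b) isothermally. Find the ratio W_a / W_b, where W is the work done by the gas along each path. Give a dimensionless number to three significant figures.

W_a / W_b ≈ 0.873

Path (a) adiabatic: W = P₁V₁(1 − (V₁/V₂)^(γ−1))/(γ−1) → W_a/(P₁V₁) = 0.607.
Path (b) isothermal: W = P₁V₁ ln(V₂/V₁) → W_b/(P₁V₁) = 0.6954.
W_a / W_b = 0.607 / 0.6954 = 0.873.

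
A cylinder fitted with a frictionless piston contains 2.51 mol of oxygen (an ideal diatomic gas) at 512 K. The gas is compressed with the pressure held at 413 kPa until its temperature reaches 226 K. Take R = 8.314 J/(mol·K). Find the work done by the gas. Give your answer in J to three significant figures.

Isobaric: W = P ΔV = nR ΔT.
W = (2.51)(8.314)(226 − 512) = -5968 J.

W ≈ -5970 J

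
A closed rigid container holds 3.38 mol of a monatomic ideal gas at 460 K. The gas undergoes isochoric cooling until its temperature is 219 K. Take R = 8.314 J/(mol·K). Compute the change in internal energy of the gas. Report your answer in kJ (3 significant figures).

Constant volume ⇒ W = 0, so Q = ΔU = nCᵥΔT with Cᵥ = 3R/2 = 12.47 J/(mol·K).
ΔU = (3.38)(12.47)(219 − 460) = -10159 J.

ΔU ≈ -10.2 kJ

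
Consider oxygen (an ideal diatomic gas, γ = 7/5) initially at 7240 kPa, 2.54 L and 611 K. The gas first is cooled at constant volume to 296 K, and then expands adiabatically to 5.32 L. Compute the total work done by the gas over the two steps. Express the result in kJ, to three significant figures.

W_total ≈ 5.70 kJ

Step 1 (isochoric): W = 0 (constant volume).
After step 1: P = 3507 kPa (V unchanged).
Step 2 (adiabatic): W = (P₁V₁ − P₂V₂)/(γ−1) = (8909 − 6628)/0.4 = 5702 J.
W_total = 0 + 5702 = 5702 J.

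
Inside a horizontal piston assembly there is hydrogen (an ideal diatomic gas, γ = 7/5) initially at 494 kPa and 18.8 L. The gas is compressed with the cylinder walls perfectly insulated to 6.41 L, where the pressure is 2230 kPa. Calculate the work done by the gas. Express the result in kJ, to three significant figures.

Adiabatic: W = (P₁V₁ − P₂V₂)/(γ − 1) with γ = 7/5.
P₁V₁ = 9287 J, P₂V₂ = 14294 J.
W = (9287 − 14294) / 0.4 = -12518 J.

W ≈ -12.5 kJ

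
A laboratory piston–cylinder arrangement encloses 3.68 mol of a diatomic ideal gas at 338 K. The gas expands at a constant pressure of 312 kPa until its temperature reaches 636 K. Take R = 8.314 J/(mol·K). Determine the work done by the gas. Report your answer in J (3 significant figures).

W ≈ 9120 J

Isobaric: W = P ΔV = nR ΔT.
W = (3.68)(8.314)(636 − 338) = 9117 J.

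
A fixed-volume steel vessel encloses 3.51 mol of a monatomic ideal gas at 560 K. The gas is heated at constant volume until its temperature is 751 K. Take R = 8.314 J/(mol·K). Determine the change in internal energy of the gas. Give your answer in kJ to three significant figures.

ΔU ≈ 8.36 kJ

Constant volume ⇒ W = 0, so Q = ΔU = nCᵥΔT with Cᵥ = 3R/2 = 12.47 J/(mol·K).
ΔU = (3.51)(12.47)(751 − 560) = 8361 J.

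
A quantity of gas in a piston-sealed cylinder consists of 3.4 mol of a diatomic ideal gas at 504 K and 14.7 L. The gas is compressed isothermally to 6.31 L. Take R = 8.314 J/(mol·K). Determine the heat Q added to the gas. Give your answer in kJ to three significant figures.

Isothermal ⇒ ΔU = 0, so Q = W = nRT ln(V₂/V₁).
Q = (3.4)(8.314)(504) ln(6.31/14.7) = 14247 × -0.8457 = -12049 J.

Q ≈ -12.0 kJ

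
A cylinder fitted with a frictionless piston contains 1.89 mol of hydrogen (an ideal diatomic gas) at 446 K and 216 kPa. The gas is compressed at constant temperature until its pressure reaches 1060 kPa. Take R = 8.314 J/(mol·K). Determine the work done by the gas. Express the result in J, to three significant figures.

W ≈ -11100 J

Isothermal process: W = nRT ln(V₂/V₁) = nRT ln(P₁/P₂).
W = (1.89)(8.314)(446) × ln(216/1060)
  = 7008 × ln(0.2038) = 7008 × -1.591
W_by_gas = -11148 J.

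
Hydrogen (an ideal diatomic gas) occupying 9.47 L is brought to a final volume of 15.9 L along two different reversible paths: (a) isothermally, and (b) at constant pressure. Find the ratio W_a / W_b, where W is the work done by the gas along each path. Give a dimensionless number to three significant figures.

W_a / W_b ≈ 0.763

Path (a) isothermal: W = P₁V₁ ln(V₂/V₁) → W_a/(P₁V₁) = 0.5182.
Path (b) isobaric: W = P₁(V₂ − V₁) → W_b/(P₁V₁) = 0.679.
W_a / W_b = 0.5182 / 0.679 = 0.7632.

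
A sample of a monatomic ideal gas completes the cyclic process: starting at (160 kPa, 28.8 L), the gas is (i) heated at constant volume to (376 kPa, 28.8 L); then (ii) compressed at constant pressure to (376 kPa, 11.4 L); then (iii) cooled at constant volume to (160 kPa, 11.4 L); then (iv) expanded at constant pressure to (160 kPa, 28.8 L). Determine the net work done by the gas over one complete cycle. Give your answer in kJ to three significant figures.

Constant-volume legs do no work.
W(ii) = (376)(11.4 − 28.8) = -6542 J; W(iv) = (160)(28.8 − 11.4) = 2784 J.
W_net = -6542 + 2784 = -3758 J (the counter-clockwise enclosed area).

W_net ≈ -3.76 kJ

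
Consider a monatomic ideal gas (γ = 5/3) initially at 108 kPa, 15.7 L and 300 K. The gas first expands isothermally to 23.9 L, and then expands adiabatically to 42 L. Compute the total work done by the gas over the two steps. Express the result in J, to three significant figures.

Step 1 (isothermal): W = P₁V₁ ln(V₂/V₁) = (1696) ln(23.9/15.7) = 712.5 J.
After step 1: P = 70.95 kPa, V = 23.9 L, T = 300 K.
Step 2 (adiabatic): W = (P₁V₁ − P₂V₂)/(γ−1) = (1696 − 1164)/0.667 = 796.9 J.
W_total = 712.5 + 796.9 = 1509 J.

W_total ≈ 1510 J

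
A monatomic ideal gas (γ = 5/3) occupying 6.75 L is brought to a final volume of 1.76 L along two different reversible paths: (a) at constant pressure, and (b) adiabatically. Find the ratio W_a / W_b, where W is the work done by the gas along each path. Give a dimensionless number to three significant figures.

W_a / W_b ≈ 0.340

Path (a) isobaric: W = P₁(V₂ − V₁) → W_a/(P₁V₁) = -0.7393.
Path (b) adiabatic: W = P₁V₁(1 − (V₁/V₂)^(γ−1))/(γ−1) → W_b/(P₁V₁) = -2.175.
W_a / W_b = -0.7393 / -2.175 = 0.3399.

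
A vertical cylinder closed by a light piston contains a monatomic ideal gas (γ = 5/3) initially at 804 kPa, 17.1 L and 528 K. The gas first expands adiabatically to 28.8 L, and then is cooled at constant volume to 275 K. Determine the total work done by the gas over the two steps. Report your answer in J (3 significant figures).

Step 1 (adiabatic): W = (P₁V₁ − P₂V₂)/(γ−1) = (13748 − 9712)/0.667 = 6054 J.
Step 2 (isochoric): W = 0 (constant volume).
W_total = 6054 + 0 = 6054 J.

W_total ≈ 6050 J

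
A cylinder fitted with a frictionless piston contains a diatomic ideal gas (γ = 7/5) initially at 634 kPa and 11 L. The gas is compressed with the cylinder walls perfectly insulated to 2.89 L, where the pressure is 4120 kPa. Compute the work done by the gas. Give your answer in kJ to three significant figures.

W ≈ -12.3 kJ

Adiabatic: W = (P₁V₁ − P₂V₂)/(γ − 1) with γ = 7/5.
P₁V₁ = 6974 J, P₂V₂ = 11907 J.
W = (6974 − 11907) / 0.4 = -12332 J.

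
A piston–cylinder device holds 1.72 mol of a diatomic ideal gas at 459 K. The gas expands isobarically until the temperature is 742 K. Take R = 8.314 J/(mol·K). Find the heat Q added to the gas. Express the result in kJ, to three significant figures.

Q ≈ 14.2 kJ

Isobaric: W = nRΔT = (1.72)(8.314)(283) = 4047 J.
ΔU = nCᵥΔT with Cᵥ = 5R/2: ΔU = (1.72)(20.79)(283) = 10117 J.
Q = ΔU + W = 10117 + 4047 = 14164 J.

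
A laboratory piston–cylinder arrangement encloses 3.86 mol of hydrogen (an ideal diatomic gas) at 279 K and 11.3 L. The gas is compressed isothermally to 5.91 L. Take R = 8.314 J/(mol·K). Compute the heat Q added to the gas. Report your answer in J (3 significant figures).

Isothermal ⇒ ΔU = 0, so Q = W = nRT ln(V₂/V₁).
Q = (3.86)(8.314)(279) ln(5.91/11.3) = 8954 × -0.6482 = -5803 J.

Q ≈ -5800 J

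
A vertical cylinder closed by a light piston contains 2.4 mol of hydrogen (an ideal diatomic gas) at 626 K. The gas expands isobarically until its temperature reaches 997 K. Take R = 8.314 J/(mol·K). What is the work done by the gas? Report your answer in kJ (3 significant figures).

Isobaric: W = P ΔV = nR ΔT.
W = (2.4)(8.314)(997 − 626) = 7403 J.

W ≈ 7.40 kJ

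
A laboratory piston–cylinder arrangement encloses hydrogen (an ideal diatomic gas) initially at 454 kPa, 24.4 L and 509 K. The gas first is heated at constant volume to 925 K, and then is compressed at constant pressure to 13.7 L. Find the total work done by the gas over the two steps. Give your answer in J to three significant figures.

W_total ≈ -8830 J

Step 1 (isochoric): W = 0 (constant volume).
After step 1: P = 825 kPa (V unchanged).
Step 2 (isobaric): W = PΔV = (825 kPa)(13.7 − 24.4 L) = -8828 J.
W_total = 0 − 8828 = -8828 J.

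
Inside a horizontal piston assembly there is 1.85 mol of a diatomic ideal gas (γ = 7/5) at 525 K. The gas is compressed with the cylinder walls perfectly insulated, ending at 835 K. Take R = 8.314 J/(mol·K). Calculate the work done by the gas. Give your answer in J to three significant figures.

Adiabatic ⇒ Q = 0, so W_by = −ΔU = nCᵥ(T₁ − T₂).
Cᵥ = 5R/2 = 20.79 J/(mol·K).
W = (1.85)(20.79)(525 − 835) = -11920 J.

W ≈ -11900 J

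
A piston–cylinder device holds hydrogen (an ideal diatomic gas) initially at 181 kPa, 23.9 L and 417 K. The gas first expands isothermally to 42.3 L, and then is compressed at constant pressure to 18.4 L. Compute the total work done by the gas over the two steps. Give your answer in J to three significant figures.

W_total ≈ 25.5 J

Step 1 (isothermal): W = P₁V₁ ln(V₂/V₁) = (4326) ln(42.3/23.9) = 2470 J.
After step 1: P = 102.3 kPa, V = 42.3 L, T = 417 K.
Step 2 (isobaric): W = PΔV = (102.3 kPa)(18.4 − 42.3 L) = -2444 J.
W_total = 2470 − 2444 = 25.51 J.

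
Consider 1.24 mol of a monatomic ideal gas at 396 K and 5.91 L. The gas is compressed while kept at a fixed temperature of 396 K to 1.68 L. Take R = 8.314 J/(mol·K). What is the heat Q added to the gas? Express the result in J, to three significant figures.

Q ≈ -5140 J

Isothermal ⇒ ΔU = 0, so Q = W = nRT ln(V₂/V₁).
Q = (1.24)(8.314)(396) ln(1.68/5.91) = 4083 × -1.258 = -5135 J.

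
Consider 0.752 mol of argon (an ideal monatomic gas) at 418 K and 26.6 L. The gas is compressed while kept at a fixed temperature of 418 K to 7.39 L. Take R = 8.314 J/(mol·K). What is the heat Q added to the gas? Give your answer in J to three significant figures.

Isothermal ⇒ ΔU = 0, so Q = W = nRT ln(V₂/V₁).
Q = (0.752)(8.314)(418) ln(7.39/26.6) = 2613 × -1.281 = -3347 J.

Q ≈ -3350 J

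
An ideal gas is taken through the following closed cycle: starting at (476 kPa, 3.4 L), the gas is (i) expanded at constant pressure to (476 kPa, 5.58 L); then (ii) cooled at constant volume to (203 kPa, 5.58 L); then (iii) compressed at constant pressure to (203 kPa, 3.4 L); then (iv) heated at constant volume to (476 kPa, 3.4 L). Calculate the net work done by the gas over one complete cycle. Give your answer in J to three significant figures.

W_net ≈ 595 J

Constant-volume legs do no work.
W(i) = (476)(5.58 − 3.4) = 1038 J; W(iii) = (203)(3.4 − 5.58) = -442.5 J.
W_net = 1038 − 442.5 = 595.1 J (the clockwise enclosed area).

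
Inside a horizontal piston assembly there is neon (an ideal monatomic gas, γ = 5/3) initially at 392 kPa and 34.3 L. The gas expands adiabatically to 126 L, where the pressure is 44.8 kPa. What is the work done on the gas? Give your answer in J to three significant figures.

W ≈ -11700 J

Adiabatic: W = (P₁V₁ − P₂V₂)/(γ − 1) with γ = 5/3.
P₁V₁ = 13446 J, P₂V₂ = 5645 J.
W = (13446 − 5645) / 0.6667 = 11701 J.
Work on gas = −W_by = -11701 J.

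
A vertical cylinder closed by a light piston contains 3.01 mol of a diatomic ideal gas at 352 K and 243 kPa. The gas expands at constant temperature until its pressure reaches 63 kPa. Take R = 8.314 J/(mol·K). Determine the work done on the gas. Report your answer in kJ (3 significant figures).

W ≈ -11.9 kJ

Isothermal process: W = nRT ln(V₂/V₁) = nRT ln(P₁/P₂).
W = (3.01)(8.314)(352) × ln(243/63)
  = 8809 × ln(3.857) = 8809 × 1.35
W_by_gas = 11891 J; work on gas = −W_by = -11891 J.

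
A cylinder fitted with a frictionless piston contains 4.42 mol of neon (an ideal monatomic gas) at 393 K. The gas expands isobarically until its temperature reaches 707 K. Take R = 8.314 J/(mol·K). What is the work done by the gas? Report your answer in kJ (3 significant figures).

W ≈ 11.5 kJ

Isobaric: W = P ΔV = nR ΔT.
W = (4.42)(8.314)(707 − 393) = 11539 J.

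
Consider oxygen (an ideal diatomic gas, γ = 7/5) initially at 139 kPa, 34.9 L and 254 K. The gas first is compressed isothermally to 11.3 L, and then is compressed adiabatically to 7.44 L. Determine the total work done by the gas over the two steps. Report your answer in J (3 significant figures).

Step 1 (isothermal): W = P₁V₁ ln(V₂/V₁) = (4851) ln(11.3/34.9) = -5471 J.
After step 1: P = 429.3 kPa, V = 11.3 L, T = 254 K.
Step 2 (adiabatic): W = (P₁V₁ − P₂V₂)/(γ−1) = (4851 − 5734)/0.4 = -2207 J.
W_total = -5471 − 2207 = -7677 J.

W_total ≈ -7680 J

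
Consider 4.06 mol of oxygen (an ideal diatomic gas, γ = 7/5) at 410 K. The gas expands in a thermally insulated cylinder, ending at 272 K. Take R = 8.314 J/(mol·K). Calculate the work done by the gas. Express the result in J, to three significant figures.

W ≈ 11600 J

Adiabatic ⇒ Q = 0, so W_by = −ΔU = nCᵥ(T₁ − T₂).
Cᵥ = 5R/2 = 20.79 J/(mol·K).
W = (4.06)(20.79)(410 − 272) = 11645 J.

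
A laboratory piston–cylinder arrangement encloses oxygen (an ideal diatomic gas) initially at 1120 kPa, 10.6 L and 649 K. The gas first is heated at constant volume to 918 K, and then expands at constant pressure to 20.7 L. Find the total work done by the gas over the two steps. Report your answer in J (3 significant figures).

Step 1 (isochoric): W = 0 (constant volume).
After step 1: P = 1584 kPa (V unchanged).
Step 2 (isobaric): W = PΔV = (1584 kPa)(20.7 − 10.6 L) = 16001 J.
W_total = 0 + 16001 = 16001 J.

W_total ≈ 16000 J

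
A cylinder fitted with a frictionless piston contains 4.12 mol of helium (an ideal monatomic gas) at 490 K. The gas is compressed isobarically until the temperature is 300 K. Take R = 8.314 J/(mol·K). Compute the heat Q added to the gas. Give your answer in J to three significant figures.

Isobaric: W = nRΔT = (4.12)(8.314)(-190) = -6508 J.
ΔU = nCᵥΔT with Cᵥ = 3R/2: ΔU = (4.12)(12.47)(-190) = -9762 J.
Q = ΔU + W = -9762 − 6508 = -16270 J.

Q ≈ -16300 J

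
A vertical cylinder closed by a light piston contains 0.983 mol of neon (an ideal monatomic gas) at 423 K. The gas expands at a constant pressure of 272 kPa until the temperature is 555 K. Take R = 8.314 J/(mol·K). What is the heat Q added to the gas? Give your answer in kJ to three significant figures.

Isobaric: W = nRΔT = (0.983)(8.314)(132) = 1079 J.
ΔU = nCᵥΔT with Cᵥ = 3R/2: ΔU = (0.983)(12.47)(132) = 1618 J.
Q = ΔU + W = 1618 + 1079 = 2697 J.

Q ≈ 2.70 kJ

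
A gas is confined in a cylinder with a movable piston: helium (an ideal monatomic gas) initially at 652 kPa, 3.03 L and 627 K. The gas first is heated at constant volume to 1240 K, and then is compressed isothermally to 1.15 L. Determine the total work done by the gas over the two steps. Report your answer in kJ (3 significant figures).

W_total ≈ -3.79 kJ

Step 1 (isochoric): W = 0 (constant volume).
After step 1: P = 1289 kPa (V unchanged).
Step 2 (isothermal): W = P₁V₁ ln(V₂/V₁) = (3907) ln(1.15/3.03) = -3785 J.
W_total = 0 − 3785 = -3785 J.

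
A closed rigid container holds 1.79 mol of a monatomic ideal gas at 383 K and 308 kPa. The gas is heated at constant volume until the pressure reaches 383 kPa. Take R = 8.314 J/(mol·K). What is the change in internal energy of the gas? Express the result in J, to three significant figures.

ΔU ≈ 2080 J

Constant volume ⇒ W = 0, so Q = ΔU = nCᵥΔT with Cᵥ = 3R/2 = 12.47 J/(mol·K).
At constant V, T₂/T₁ = P₂/P₁ ⇒ ΔT = T₁(P₂/P₁ − 1) = 383·(383/308 − 1) = 93.26 K.
ΔU = (1.79)(12.47)(93.26) = 2082 J.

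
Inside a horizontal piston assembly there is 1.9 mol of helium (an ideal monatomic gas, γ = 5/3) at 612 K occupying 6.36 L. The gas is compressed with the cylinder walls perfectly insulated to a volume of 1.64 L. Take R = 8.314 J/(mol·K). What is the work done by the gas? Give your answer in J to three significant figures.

W ≈ -21300 J

Adiabatic: TV^(γ−1) = const with γ = 5/3.
T₂ = T₁ (V₁/V₂)^(γ−1) = 612 × (6.36/1.64)^0.667 = 612 × 2.468 = 1511 K.
W_by = nCᵥ(T₁ − T₂) = (1.9)(12.47)(612 − 1511) = -21293 J.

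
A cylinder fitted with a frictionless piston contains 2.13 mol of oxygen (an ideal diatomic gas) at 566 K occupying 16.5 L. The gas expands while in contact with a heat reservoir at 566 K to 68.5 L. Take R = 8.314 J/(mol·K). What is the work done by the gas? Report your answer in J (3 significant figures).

W ≈ 14300 J

Isothermal: W = nRT ln(V₂/V₁).
W = (2.13)(8.314)(566) × ln(68.5/16.5)
  = 10023 × 1.423
W_by_gas = 14268 J.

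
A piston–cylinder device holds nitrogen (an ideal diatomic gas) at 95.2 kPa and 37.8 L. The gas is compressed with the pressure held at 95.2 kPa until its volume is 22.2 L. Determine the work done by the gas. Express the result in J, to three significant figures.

W ≈ -1490 J

Isobaric: W = P ΔV.
W = (95.2 kPa)(22.2 − 37.8 L) = (95.2)(-15.6) = -1485 J.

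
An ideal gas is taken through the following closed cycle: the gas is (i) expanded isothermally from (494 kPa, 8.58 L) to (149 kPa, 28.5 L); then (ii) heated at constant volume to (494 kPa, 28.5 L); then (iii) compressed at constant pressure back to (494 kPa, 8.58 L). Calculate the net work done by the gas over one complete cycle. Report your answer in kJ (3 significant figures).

Leg (i): W = PᵢVᵢ ln(V_f/Vᵢ) = (4239) ln(28.5/8.58) = 5088 J.
Leg (ii): W = 0.
Leg (iii): W = PΔV = (494)(8.58 − 28.5) = -9840 J.
W_net = 5088 − 9840 = -4752 J.

W_net ≈ -4.75 kJ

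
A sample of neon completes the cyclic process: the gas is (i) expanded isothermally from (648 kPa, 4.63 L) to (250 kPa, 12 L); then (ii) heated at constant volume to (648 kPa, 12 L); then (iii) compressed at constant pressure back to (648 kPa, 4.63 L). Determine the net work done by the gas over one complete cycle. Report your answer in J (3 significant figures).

W_net ≈ -1920 J

Leg (i): W = PᵢVᵢ ln(V_f/Vᵢ) = (3000) ln(12/4.63) = 2857 J.
Leg (ii): W = 0.
Leg (iii): W = PΔV = (648)(4.63 − 12) = -4776 J.
W_net = 2857 − 4776 = -1918 J.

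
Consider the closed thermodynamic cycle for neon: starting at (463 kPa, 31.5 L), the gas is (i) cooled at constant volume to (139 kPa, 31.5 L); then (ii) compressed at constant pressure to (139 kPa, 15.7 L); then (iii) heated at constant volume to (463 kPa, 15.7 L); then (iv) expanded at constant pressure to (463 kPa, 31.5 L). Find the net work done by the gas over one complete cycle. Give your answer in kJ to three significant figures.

W_net ≈ 5.12 kJ

Constant-volume legs do no work.
W(ii) = (139)(15.7 − 31.5) = -2196 J; W(iv) = (463)(31.5 − 15.7) = 7315 J.
W_net = -2196 + 7315 = 5119 J (the clockwise enclosed area).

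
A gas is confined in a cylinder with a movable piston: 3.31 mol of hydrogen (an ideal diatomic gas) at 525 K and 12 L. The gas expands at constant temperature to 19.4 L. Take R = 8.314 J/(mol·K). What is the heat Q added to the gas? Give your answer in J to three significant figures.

Isothermal ⇒ ΔU = 0, so Q = W = nRT ln(V₂/V₁).
Q = (3.31)(8.314)(525) ln(19.4/12) = 14448 × 0.4804 = 6940 J.

Q ≈ 6940 J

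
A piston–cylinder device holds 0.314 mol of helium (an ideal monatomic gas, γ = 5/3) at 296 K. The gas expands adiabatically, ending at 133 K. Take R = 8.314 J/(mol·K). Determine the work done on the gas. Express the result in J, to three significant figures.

W ≈ -638 J

Adiabatic ⇒ Q = 0, so W_by = −ΔU = nCᵥ(T₁ − T₂).
Cᵥ = 3R/2 = 12.47 J/(mol·K).
W = (0.314)(12.47)(296 − 133) = 638.3 J.
Work on gas = −W_by = -638.3 J.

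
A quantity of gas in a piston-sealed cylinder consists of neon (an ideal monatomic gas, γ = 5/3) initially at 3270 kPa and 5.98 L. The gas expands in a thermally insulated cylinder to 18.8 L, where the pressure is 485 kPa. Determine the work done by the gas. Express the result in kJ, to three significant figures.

W ≈ 15.7 kJ

Adiabatic: W = (P₁V₁ − P₂V₂)/(γ − 1) with γ = 5/3.
P₁V₁ = 19555 J, P₂V₂ = 9118 J.
W = (19555 − 9118) / 0.6667 = 15655 J.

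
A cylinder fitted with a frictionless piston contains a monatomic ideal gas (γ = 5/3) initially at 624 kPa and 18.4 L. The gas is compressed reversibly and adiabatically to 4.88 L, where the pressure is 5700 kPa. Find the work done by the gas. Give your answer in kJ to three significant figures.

Adiabatic: W = (P₁V₁ − P₂V₂)/(γ − 1) with γ = 5/3.
P₁V₁ = 11482 J, P₂V₂ = 27816 J.
W = (11482 − 27816) / 0.6667 = -24502 J.

W ≈ -24.5 kJ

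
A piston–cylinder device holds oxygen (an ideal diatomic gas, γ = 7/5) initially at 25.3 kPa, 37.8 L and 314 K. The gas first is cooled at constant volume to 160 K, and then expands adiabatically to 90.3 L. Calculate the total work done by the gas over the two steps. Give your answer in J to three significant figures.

W_total ≈ 358 J

Step 1 (isochoric): W = 0 (constant volume).
After step 1: P = 12.89 kPa (V unchanged).
Step 2 (adiabatic): W = (P₁V₁ − P₂V₂)/(γ−1) = (487.3 − 344)/0.4 = 358.3 J.
W_total = 0 + 358.3 = 358.3 J.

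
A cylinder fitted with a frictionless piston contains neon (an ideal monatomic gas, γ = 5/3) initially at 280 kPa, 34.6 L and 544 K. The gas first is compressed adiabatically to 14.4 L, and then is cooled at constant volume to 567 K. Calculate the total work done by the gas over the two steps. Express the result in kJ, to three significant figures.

W_total ≈ -11.5 kJ

Step 1 (adiabatic): W = (P₁V₁ − P₂V₂)/(γ−1) = (9688 − 17380)/0.667 = -11538 J.
Step 2 (isochoric): W = 0 (constant volume).
W_total = -11538 + 0 = -11538 J.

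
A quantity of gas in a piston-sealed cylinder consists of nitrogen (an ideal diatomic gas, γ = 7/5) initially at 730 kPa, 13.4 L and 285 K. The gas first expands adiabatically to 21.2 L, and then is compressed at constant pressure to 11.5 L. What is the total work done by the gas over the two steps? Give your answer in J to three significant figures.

Step 1 (adiabatic): W = (P₁V₁ − P₂V₂)/(γ−1) = (9782 − 8142)/0.4 = 4100 J.
After step 1: P = 384.1 kPa, V = 21.2 L, T = 237.2 K.
Step 2 (isobaric): W = PΔV = (384.1 kPa)(11.5 − 21.2 L) = -3725 J.
W_total = 4100 − 3725 = 374.4 J.

W_total ≈ 374 J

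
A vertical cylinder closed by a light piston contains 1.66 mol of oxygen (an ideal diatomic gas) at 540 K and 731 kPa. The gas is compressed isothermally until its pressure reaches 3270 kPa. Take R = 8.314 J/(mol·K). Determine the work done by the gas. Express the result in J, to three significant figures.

Isothermal process: W = nRT ln(V₂/V₁) = nRT ln(P₁/P₂).
W = (1.66)(8.314)(540) × ln(731/3270)
  = 7453 × ln(0.2235) = 7453 × -1.498
W_by_gas = -11165 J.

W ≈ -11200 J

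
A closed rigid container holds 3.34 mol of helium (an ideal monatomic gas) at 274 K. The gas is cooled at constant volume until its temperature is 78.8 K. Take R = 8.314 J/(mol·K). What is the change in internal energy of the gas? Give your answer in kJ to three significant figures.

ΔU ≈ -8.13 kJ

Constant volume ⇒ W = 0, so Q = ΔU = nCᵥΔT with Cᵥ = 3R/2 = 12.47 J/(mol·K).
ΔU = (3.34)(12.47)(78.8 − 274) = -8131 J.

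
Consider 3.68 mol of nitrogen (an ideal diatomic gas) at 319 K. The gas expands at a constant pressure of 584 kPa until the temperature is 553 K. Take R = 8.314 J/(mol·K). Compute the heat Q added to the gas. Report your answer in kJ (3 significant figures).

Q ≈ 25.1 kJ

Isobaric: W = nRΔT = (3.68)(8.314)(234) = 7159 J.
ΔU = nCᵥΔT with Cᵥ = 5R/2: ΔU = (3.68)(20.79)(234) = 17898 J.
Q = ΔU + W = 17898 + 7159 = 25058 J.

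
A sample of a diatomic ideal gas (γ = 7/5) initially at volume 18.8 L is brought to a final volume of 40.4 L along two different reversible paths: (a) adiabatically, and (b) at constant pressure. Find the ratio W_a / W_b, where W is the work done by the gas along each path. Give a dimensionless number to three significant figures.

Path (a) adiabatic: W = P₁V₁(1 − (V₁/V₂)^(γ−1))/(γ−1) → W_a/(P₁V₁) = 0.659.
Path (b) isobaric: W = P₁(V₂ − V₁) → W_b/(P₁V₁) = 1.149.
W_a / W_b = 0.659 / 1.149 = 0.5736.

W_a / W_b ≈ 0.574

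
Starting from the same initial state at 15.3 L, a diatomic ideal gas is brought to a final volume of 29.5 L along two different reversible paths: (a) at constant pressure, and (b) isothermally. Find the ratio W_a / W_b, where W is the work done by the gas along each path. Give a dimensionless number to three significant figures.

Path (a) isobaric: W = P₁(V₂ − V₁) → W_a/(P₁V₁) = 0.9281.
Path (b) isothermal: W = P₁V₁ ln(V₂/V₁) → W_b/(P₁V₁) = 0.6565.
W_a / W_b = 0.9281 / 0.6565 = 1.414.

W_a / W_b ≈ 1.41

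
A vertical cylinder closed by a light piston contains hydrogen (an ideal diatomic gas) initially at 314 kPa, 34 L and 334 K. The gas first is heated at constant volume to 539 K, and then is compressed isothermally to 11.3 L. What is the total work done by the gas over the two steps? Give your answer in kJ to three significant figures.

Step 1 (isochoric): W = 0 (constant volume).
After step 1: P = 506.7 kPa (V unchanged).
Step 2 (isothermal): W = P₁V₁ ln(V₂/V₁) = (17229) ln(11.3/34) = -18978 J.
W_total = 0 − 18978 = -18978 J.

W_total ≈ -19.0 kJ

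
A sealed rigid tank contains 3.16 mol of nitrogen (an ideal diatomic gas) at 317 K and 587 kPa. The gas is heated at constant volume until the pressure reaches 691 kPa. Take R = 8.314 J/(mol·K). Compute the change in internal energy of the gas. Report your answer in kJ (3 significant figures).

Constant volume ⇒ W = 0, so Q = ΔU = nCᵥΔT with Cᵥ = 5R/2 = 20.79 J/(mol·K).
At constant V, T₂/T₁ = P₂/P₁ ⇒ ΔT = T₁(P₂/P₁ − 1) = 317·(691/587 − 1) = 56.16 K.
ΔU = (3.16)(20.79)(56.16) = 3689 J.

ΔU ≈ 3.69 kJ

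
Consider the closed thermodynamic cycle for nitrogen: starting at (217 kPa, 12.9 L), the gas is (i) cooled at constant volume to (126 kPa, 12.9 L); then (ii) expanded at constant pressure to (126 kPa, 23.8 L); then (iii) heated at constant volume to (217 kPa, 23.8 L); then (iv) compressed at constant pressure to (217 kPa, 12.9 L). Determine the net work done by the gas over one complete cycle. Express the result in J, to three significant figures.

Constant-volume legs do no work.
W(ii) = (126)(23.8 − 12.9) = 1373 J; W(iv) = (217)(12.9 − 23.8) = -2365 J.
W_net = 1373 − 2365 = -991.9 J (the counter-clockwise enclosed area).

W_net ≈ -992 J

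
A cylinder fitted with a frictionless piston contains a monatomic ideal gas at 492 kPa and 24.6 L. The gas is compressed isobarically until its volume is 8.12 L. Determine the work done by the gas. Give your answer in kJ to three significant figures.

Isobaric: W = P ΔV.
W = (492 kPa)(8.12 − 24.6 L) = (492)(-16.48) = -8108 J.

W ≈ -8.11 kJ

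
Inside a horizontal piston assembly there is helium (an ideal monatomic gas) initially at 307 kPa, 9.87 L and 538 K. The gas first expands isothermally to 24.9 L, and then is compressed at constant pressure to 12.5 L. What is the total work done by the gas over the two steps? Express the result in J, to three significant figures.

Step 1 (isothermal): W = P₁V₁ ln(V₂/V₁) = (3030) ln(24.9/9.87) = 2804 J.
After step 1: P = 121.7 kPa, V = 24.9 L, T = 538 K.
Step 2 (isobaric): W = PΔV = (121.7 kPa)(12.5 − 24.9 L) = -1509 J.
W_total = 2804 − 1509 = 1295 J.

W_total ≈ 1290 J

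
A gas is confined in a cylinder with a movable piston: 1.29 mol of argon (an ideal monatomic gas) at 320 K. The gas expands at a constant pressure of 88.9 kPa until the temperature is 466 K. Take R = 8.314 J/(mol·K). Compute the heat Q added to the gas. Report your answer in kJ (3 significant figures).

Isobaric: W = nRΔT = (1.29)(8.314)(146) = 1566 J.
ΔU = nCᵥΔT with Cᵥ = 3R/2: ΔU = (1.29)(12.47)(146) = 2349 J.
Q = ΔU + W = 2349 + 1566 = 3915 J.

Q ≈ 3.91 kJ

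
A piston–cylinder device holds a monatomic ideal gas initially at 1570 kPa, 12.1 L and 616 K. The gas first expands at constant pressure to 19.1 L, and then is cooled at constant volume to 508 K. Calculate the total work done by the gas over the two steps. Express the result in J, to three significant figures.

Step 1 (isobaric): W = PΔV = (1570 kPa)(19.1 − 12.1 L) = 10990 J.
Step 2 (isochoric): W = 0 (constant volume).
W_total = 10990 + 0 = 10990 J.

W_total ≈ 11000 J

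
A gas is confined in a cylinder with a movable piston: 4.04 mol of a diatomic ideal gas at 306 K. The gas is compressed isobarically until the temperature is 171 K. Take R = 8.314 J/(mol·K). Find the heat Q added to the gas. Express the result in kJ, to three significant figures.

Q ≈ -15.9 kJ

Isobaric: W = nRΔT = (4.04)(8.314)(-135) = -4534 J.
ΔU = nCᵥΔT with Cᵥ = 5R/2: ΔU = (4.04)(20.79)(-135) = -11336 J.
Q = ΔU + W = -11336 − 4534 = -15871 J.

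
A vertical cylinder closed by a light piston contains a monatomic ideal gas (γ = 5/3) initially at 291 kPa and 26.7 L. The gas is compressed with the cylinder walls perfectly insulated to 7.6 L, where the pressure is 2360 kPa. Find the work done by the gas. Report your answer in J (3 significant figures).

Adiabatic: W = (P₁V₁ − P₂V₂)/(γ − 1) with γ = 5/3.
P₁V₁ = 7770 J, P₂V₂ = 17936 J.
W = (7770 − 17936) / 0.6667 = -15249 J.

W ≈ -15200 J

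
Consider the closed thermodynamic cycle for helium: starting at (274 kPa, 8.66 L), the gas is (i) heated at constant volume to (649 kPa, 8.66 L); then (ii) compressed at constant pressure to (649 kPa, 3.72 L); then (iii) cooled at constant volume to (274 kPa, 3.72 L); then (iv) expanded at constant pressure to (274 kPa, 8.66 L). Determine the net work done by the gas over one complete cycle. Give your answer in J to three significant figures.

W_net ≈ -1850 J

Constant-volume legs do no work.
W(ii) = (649)(3.72 − 8.66) = -3206 J; W(iv) = (274)(8.66 − 3.72) = 1354 J.
W_net = -3206 + 1354 = -1852 J (the counter-clockwise enclosed area).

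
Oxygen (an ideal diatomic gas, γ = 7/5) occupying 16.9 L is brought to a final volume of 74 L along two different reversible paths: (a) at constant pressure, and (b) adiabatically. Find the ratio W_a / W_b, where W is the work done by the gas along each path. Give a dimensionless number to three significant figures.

Path (a) isobaric: W = P₁(V₂ − V₁) → W_a/(P₁V₁) = 3.379.
Path (b) adiabatic: W = P₁V₁(1 − (V₁/V₂)^(γ−1))/(γ−1) → W_b/(P₁V₁) = 1.115.
W_a / W_b = 3.379 / 1.115 = 3.03.

W_a / W_b ≈ 3.03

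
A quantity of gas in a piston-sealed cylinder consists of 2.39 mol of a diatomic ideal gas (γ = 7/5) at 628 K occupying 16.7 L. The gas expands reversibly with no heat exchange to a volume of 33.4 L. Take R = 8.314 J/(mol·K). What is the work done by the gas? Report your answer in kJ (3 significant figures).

Adiabatic: TV^(γ−1) = const with γ = 7/5.
T₂ = T₁ (V₁/V₂)^(γ−1) = 628 × (16.7/33.4)^0.4 = 628 × 0.7579 = 475.9 K.
W_by = nCᵥ(T₁ − T₂) = (2.39)(20.79)(628 − 475.9) = 7554 J.

W ≈ 7.55 kJ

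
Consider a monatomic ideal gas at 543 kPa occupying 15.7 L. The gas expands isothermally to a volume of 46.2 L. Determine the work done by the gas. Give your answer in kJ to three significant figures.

Isothermal: W = nRT ln(V₂/V₁) = P₁V₁ ln(V₂/V₁).
P₁V₁ = (543 kPa)(15.7 L) = 8525 J.
W = 8525 × ln(46.2/15.7) = 8525 × 1.079
W_by_gas = 9201 J.

W ≈ 9.20 kJ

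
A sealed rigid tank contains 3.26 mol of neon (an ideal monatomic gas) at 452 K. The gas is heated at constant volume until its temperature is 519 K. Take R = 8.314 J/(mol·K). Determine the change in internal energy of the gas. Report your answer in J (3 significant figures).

ΔU ≈ 2720 J

Constant volume ⇒ W = 0, so Q = ΔU = nCᵥΔT with Cᵥ = 3R/2 = 12.47 J/(mol·K).
ΔU = (3.26)(12.47)(519 − 452) = 2724 J.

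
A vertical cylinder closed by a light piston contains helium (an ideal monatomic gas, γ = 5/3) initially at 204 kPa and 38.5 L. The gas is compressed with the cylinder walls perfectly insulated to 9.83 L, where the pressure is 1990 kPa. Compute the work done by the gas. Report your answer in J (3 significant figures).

W ≈ -17600 J

Adiabatic: W = (P₁V₁ − P₂V₂)/(γ − 1) with γ = 5/3.
P₁V₁ = 7854 J, P₂V₂ = 19562 J.
W = (7854 − 19562) / 0.6667 = -17562 J.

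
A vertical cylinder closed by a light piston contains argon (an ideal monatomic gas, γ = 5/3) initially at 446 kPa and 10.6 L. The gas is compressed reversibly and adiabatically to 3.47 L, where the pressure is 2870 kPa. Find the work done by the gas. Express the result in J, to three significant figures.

Adiabatic: W = (P₁V₁ − P₂V₂)/(γ − 1) with γ = 5/3.
P₁V₁ = 4728 J, P₂V₂ = 9959 J.
W = (4728 − 9959) / 0.6667 = -7847 J.

W ≈ -7850 J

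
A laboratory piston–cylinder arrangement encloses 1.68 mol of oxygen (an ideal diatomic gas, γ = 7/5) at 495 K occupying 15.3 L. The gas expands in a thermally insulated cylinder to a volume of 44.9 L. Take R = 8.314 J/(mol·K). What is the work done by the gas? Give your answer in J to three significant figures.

Adiabatic: TV^(γ−1) = const with γ = 7/5.
T₂ = T₁ (V₁/V₂)^(γ−1) = 495 × (15.3/44.9)^0.4 = 495 × 0.6501 = 321.8 K.
W_by = nCᵥ(T₁ − T₂) = (1.68)(20.79)(495 − 321.8) = 6048 J.

W ≈ 6050 J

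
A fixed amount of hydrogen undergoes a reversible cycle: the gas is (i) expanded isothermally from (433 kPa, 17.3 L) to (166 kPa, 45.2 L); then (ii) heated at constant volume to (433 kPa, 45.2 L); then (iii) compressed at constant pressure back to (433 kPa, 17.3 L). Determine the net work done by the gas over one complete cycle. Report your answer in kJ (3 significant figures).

W_net ≈ -4.89 kJ

Leg (i): W = PᵢVᵢ ln(V_f/Vᵢ) = (7491) ln(45.2/17.3) = 7194 J.
Leg (ii): W = 0.
Leg (iii): W = PΔV = (433)(17.3 − 45.2) = -12081 J.
W_net = 7194 − 12081 = -4887 J.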